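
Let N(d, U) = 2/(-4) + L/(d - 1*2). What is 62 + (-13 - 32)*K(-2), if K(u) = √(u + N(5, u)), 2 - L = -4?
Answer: 62 - 45*I*√2/2 ≈ 62.0 - 31.82*I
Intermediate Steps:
L = 6 (L = 2 - 1*(-4) = 2 + 4 = 6)
N(d, U) = -½ + 6/(-2 + d) (N(d, U) = 2/(-4) + 6/(d - 1*2) = 2*(-¼) + 6/(d - 2) = -½ + 6/(-2 + d))
K(u) = √(3/2 + u) (K(u) = √(u + (14 - 1*5)/(2*(-2 + 5))) = √(u + (½)*(14 - 5)/3) = √(u + (½)*(⅓)*9) = √(u + 3/2) = √(3/2 + u))
62 + (-13 - 32)*K(-2) = 62 + (-13 - 32)*(√(6 + 4*(-2))/2) = 62 - 45*√(6 - 8)/2 = 62 - 45*√(-2)/2 = 62 - 45*I*√2/2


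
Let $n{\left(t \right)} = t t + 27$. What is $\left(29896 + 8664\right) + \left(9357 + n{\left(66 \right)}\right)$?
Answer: $52300$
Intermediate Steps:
$n{\left(t \right)} = 27 + t^{2}$ ($n{\left(t \right)} = t^{2} + 27 = 27 + t^{2}$)
$\left(29896 + 8664\right) + \left(9357 + n{\left(66 \right)}\right) = \left(29896 + 8664\right) + \left(9357 + \left(27 + 66^{2}\right)\right) = 38560 + \left(9357 + \left(27 + 4356\right)\right) = 38560 + \left(9357 + 4383\right) = 38560 + 13740 = 52300$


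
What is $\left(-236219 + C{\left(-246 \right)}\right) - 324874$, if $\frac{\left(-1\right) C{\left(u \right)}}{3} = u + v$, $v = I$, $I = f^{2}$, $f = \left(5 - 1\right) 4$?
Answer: $-561123$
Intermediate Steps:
$f = 16$ ($f = 4 \cdot 4 = 16$)
$I = 256$ ($I = 16^{2} = 256$)
$v = 256$
$C{\left(u \right)} = -768 - 3 u$ ($C{\left(u \right)} = - 3 \left(u + 256\right) = - 3 \left(256 + u\right) = -768 - 3 u$)
$\left(-236219 + C{\left(-246 \right)}\right) - 324874 = \left(-236219 - 30\right) - 324874 = -236249 - 324874 = -561123$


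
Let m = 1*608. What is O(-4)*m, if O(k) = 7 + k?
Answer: 1824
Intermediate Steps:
m = 608
O(-4)*m = (7 - 4)*608 = 3*608 = 1824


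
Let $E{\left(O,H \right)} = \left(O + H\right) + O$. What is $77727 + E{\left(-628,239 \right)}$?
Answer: $76710$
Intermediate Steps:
$E{\left(O,H \right)} = H + 2 O$ ($E{\left(O,H \right)} = \left(H + O\right) + O = H + 2 O$)
$77727 + E{\left(-628,239 \right)} = 77727 + \left(239 + 2 \left(-628\right)\right) = 77727 + \left(239 - 1256\right) = 77727 - 1017 = 76710$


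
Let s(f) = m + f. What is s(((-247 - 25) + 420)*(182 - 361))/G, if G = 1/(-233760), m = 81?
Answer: 6173835360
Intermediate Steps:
G = -1/233760 ≈ -4.2779e-6
s(f) = 81 + f
s(((-247 - 25) + 420)*(182 - 361))/G = (81 + ((-247 - 25) + 420)*(182 - 361))/(-1/233760) = (81 + (-272 + 420)*(-179))*(-233760) = (81 + 148*(-179))*(-233760) = (81 - 26492)*(-233760) = -26411*(-233760) = 6173835360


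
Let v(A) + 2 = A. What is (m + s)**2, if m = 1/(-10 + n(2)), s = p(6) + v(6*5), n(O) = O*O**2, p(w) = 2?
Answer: 3481/4 ≈ 870.25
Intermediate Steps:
n(O) = O**3
v(A) = -2 + A
s = 30 (s = 2 + (-2 + 6*5) = 2 + (-2 + 30) = 2 + 28 = 30)
m = -1/2 (m = 1/(-10 + 2**3) = 1/(-10 + 8) = 1/(-2) = -1/2 ≈ -0.50000)
(m + s)**2 = (-1/2 + 30)**2 = (59/2)**2 = 3481/4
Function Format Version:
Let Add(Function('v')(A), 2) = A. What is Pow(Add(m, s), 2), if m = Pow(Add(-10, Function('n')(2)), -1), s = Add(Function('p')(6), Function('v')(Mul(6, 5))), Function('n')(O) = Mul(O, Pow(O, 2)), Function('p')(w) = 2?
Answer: Rational(3481, 4) ≈ 870.25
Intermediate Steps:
Function('n')(O) = Pow(O, 3)
Function('v')(A) = Add(-2, A)
s = 30 (s = Add(2, Add(-2, Mul(6, 5))) = Add(2, Add(-2, 30)) = Add(2, 28) = 30)
m = Rational(-1, 2) (m = Pow(Add(-10, Pow(2, 3)), -1) = Pow(Add(-10, 8), -1) = Pow(-2, -1) = Rational(-1, 2) ≈ -0.50000)
Pow(Add(m, s), 2) = Pow(Add(Rational(-1, 2), 30), 2) = Pow(Rational(59, 2), 2) = Rational(3481, 4)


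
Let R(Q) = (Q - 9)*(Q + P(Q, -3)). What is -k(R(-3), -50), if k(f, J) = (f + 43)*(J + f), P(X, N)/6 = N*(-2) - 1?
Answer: -105094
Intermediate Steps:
P(X, N) = -6 - 12*N (P(X, N) = 6*(N*(-2) - 1) = 6*(-2*N - 1) = 6*(-1 - 2*N) = -6 - 12*N)
R(Q) = (-9 + Q)*(30 + Q) (R(Q) = (Q - 9)*(Q + (-6 - 12*(-3))) = (-9 + Q)*(Q + (-6 + 36)) = (-9 + Q)*(Q + 30) = (-9 + Q)*(30 + Q))
k(f, J) = (43 + f)*(J + f)
-k(R(-3), -50) = -((-270 + (-3)² + 21*(-3))² + 43*(-50) + 43*(-270 + (-3)² + 21*(-3)) - 50*(-270 + (-3)² + 21*(-3))) = -((-270 + 9 - 63)² - 2150 + 43*(-270 + 9 - 63) - 50*(-270 + 9 - 63)) = -((-324)² - 2150 + 43*(-324) - 50*(-324)) = -(104976 - 2150 - 13932 + 16200) = -1*105094 = -105094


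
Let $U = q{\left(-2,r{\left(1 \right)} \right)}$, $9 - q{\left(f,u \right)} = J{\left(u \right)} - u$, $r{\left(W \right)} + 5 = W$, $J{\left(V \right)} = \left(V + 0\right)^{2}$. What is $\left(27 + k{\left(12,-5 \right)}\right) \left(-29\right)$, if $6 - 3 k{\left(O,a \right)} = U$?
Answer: $- \frac{2842}{3} \approx -947.33$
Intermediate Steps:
$J{\left(V \right)} = V^{2}$
$r{\left(W \right)} = -5 + W$
$q{\left(f,u \right)} = 9 + u - u^{2}$ ($q{\left(f,u \right)} = 9 - \left(u^{2} - u\right) = 9 + u - u^{2}$)
$U = -11$ ($U = 9 + \left(-5 + 1\right) - \left(-5 + 1\right)^{2} = 9 - 4 - \left(-4\right)^{2} = 9 - 4 - 16 = -11$)
$k{\left(O,a \right)} = \frac{17}{3}$ ($k{\left(O,a \right)} = 2 - - \frac{11}{3} = 2 + \frac{11}{3} = \frac{17}{3}$)
$\left(27 + k{\left(12,-5 \right)}\right) \left(-29\right) = \left(27 + \frac{17}{3}\right) \left(-29\right) = \frac{98}{3} \left(-29\right) = - \frac{2842}{3}$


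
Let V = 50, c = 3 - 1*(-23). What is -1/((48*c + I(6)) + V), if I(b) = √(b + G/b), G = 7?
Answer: -7788/10108781 + √258/10108781 ≈ -0.00076883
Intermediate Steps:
c = 26 (c = 3 + 23 = 26)
I(b) = √(b + 7/b)
-1/((48*c + I(6)) + V) = -1/((48*26 + √(6 + 7/6)) + 50) = -1/((1248 + √(6 + 7*(⅙))) + 50) = -1/((1248 + √(6 + 7/6)) + 50) = -1/((1248 + √(43/6)) + 50) = -1/((1248 + √258/6) + 50) = -1/(1298 + √258/6)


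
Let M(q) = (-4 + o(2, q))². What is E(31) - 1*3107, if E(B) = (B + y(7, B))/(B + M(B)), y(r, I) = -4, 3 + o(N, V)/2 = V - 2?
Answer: -7254818/2335 ≈ -3107.0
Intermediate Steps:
o(N, V) = -10 + 2*V (o(N, V) = -6 + 2*(V - 2) = -6 + 2*(-2 + V) = -6 + (-4 + 2*V) = -10 + 2*V)
M(q) = (-14 + 2*q)² (M(q) = (-4 + (-10 + 2*q))² = (-14 + 2*q)²)
E(B) = (-4 + B)/(B + 4*(-7 + B)²) (E(B) = (B - 4)/(B + 4*(-7 + B)²) = (-4 + B)/(B + 4*(-7 + B)²))
E(31) - 1*3107 = (-4 + 31)/(31 + 4*(-7 + 31)²) - 1*3107 = 27/(31 + 4*24²) - 3107 = 27/(31 + 4*576) - 3107 = 27/(31 + 2304) - 3107 = 27/2335 - 3107 = -7254818/2335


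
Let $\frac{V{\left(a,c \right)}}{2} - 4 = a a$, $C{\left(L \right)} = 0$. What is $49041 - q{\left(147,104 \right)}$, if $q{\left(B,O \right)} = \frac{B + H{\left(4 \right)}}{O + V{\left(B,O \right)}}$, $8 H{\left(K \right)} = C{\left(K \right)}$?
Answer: $\frac{303563769}{6190} \approx 49041.0$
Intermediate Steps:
$V{\left(a,c \right)} = 8 + 2 a^{2}$ ($V{\left(a,c \right)} = 8 + 2 a a = 8 + 2 a^{2}$)
$H{\left(K \right)} = 0$ ($H{\left(K \right)} = \frac{1}{8} \cdot 0 = 0$)
$q{\left(B,O \right)} = \frac{B}{8 + O + 2 B^{2}}$ ($q{\left(B,O \right)} = \frac{B + 0}{O + \left(8 + 2 B^{2}\right)} = \frac{B}{8 + O + 2 B^{2}}$)
$49041 - q{\left(147,104 \right)} = 49041 - \frac{147}{8 + 104 + 2 \cdot 147^{2}} = 49041 - \frac{147}{8 + 104 + 2 \cdot 21609} = 49041 - \frac{147}{8 + 104 + 43218} = 49041 - \frac{147}{43330} = 49041 - 147 \cdot \frac{1}{43330} = 49041 - \frac{21}{6190} = \frac{303563769}{6190}$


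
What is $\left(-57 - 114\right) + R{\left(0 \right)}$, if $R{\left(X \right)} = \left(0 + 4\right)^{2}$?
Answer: $-155$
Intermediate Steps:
$R{\left(X \right)} = 16$ ($R{\left(X \right)} = 4^{2} = 16$)
$\left(-57 - 114\right) + R{\left(0 \right)} = \left(-57 - 114\right) + 16 = -171 + 16 = -155$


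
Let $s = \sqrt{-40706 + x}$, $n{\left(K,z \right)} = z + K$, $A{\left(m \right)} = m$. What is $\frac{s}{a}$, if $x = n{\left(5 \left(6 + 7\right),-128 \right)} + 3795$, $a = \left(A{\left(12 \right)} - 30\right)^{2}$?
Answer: $\frac{i \sqrt{36974}}{324} \approx 0.59348 i$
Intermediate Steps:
$a = 324$ ($a = \left(12 - 30\right)^{2} = \left(-18\right)^{2} = 324$)
$n{\left(K,z \right)} = K + z$
$x = 3732$ ($x = \left(5 \left(6 + 7\right) - 128\right) + 3795 = \left(5 \cdot 13 - 128\right) + 3795 = \left(65 - 128\right) + 3795 = -63 + 3795 = 3732$)
$s = i \sqrt{36974}$ ($s = \sqrt{-40706 + 3732} = \sqrt{-36974} = i \sqrt{36974} \approx 192.29 i$)
$\frac{s}{a} = \frac{i \sqrt{36974}}{324}$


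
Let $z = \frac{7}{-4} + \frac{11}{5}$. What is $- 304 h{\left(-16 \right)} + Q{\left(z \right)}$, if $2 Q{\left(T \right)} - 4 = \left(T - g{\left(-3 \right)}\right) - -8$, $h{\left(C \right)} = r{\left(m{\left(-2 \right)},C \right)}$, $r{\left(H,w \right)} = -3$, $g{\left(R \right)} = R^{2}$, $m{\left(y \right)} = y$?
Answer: $\frac{36549}{40} \approx 913.72$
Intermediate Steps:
$z = \frac{9}{20}$ ($z = 7 \left(- \frac{1}{4}\right) + 11 \cdot \frac{1}{5} = - \frac{7}{4} + \frac{11}{5} = \frac{9}{20} \approx 0.45$)
$h{\left(C \right)} = -3$
$Q{\left(T \right)} = \frac{3}{2} + \frac{T}{2}$ ($Q{\left(T \right)} = 2 + \frac{\left(T - \left(-3\right)^{2}\right) - -8}{2} = 2 + \frac{\left(T - 9\right) + 8}{2} = 2 + \frac{\left(-9 + T\right) + 8}{2} = 2 + \frac{-1 + T}{2} = 2 + \left(- \frac{1}{2} + \frac{T}{2}\right) = \frac{3}{2} + \frac{T}{2}$)
$- 304 h{\left(-16 \right)} + Q{\left(z \right)} = \left(-304\right) \left(-3\right) + \left(\frac{3}{2} + \frac{1}{2} \cdot \frac{9}{20}\right) = 912 + \left(\frac{3}{2} + \frac{9}{40}\right) = 912 + \frac{69}{40} = \frac{36549}{40}$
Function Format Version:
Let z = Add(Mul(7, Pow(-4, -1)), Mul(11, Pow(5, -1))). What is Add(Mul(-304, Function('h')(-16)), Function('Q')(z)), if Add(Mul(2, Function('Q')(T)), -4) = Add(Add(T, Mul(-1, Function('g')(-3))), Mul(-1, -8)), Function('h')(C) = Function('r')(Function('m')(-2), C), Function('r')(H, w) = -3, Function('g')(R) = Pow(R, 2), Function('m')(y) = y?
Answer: Rational(36549, 40) ≈ 913.72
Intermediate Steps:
z = Rational(9, 20) (z = Add(Mul(7, Rational(-1, 4)), Mul(11, Rational(1, 5))) = Add(Rational(-7, 4), Rational(11, 5)) = Rational(9, 20) ≈ 0.45000)
Function('h')(C) = -3
Function('Q')(T) = Add(Rational(3, 2), Mul(Rational(1, 2), T)) (Function('Q')(T) = Add(2, Mul(Rational(1, 2), Add(Add(T, Mul(-1, Pow(-3, 2))), Mul(-1, -8)))) = Add(2, Mul(Rational(1, 2), Add(Add(T, Mul(-1, 9)), 8))) = Add(2, Mul(Rational(1, 2), Add(Add(T, -9), 8))) = Add(2, Mul(Rational(1, 2), Add(Add(-9, T), 8))) = Add(2, Mul(Rational(1, 2), Add(-1, T))) = Add(2, Add(Rational(-1, 2), Mul(Rational(1, 2), T))) = Add(Rational(3, 2), Mul(Rational(1, 2), T)))
Add(Mul(-304, Function('h')(-16)), Function('Q')(z)) = Add(Mul(-304, -3), Add(Rational(3, 2), Mul(Rational(1, 2), Rational(9, 20)))) = Add(912, Add(Rational(3, 2), Rational(9, 40))) = Add(912, Rational(69, 40)) = Rational(36549, 40)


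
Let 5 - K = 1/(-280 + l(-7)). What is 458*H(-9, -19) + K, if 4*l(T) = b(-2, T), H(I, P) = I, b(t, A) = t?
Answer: -2309635/561 ≈ -4117.0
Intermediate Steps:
l(T) = -½ (l(T) = (¼)*(-2) = -½)
K = 2807/561 (K = 5 - 1/(-280 - ½) = 5 - 1/(-561/2) = 5 - 1*(-2/561) = 5 + 2/561 = 2807/561 ≈ 5.0036)
458*H(-9, -19) + K = 458*(-9) + 2807/561 = -4122 + 2807/561 = -2309635/561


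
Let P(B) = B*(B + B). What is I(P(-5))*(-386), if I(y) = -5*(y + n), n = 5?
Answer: 106150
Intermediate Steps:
P(B) = 2*B**2 (P(B) = B*(2*B) = 2*B**2)
I(y) = -25 - 5*y (I(y) = -5*(y + 5) = -5*(5 + y) = -25 - 5*y)
I(P(-5))*(-386) = (-25 - 10*(-5)**2)*(-386) = (-25 - 10*25)*(-386) = (-25 - 5*50)*(-386) = (-25 - 250)*(-386) = -275*(-386) = 106150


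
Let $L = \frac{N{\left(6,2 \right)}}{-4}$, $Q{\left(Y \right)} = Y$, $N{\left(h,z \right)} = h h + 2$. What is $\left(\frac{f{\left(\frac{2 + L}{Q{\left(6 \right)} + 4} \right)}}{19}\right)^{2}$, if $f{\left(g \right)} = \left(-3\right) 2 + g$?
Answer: $\frac{729}{5776} \approx 0.12621$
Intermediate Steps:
$N{\left(h,z \right)} = 2 + h^{2}$ ($N{\left(h,z \right)} = h^{2} + 2 = 2 + h^{2}$)
$L = - \frac{19}{2}$ ($L = \frac{2 + 6^{2}}{-4} = \left(2 + 36\right) \left(- \frac{1}{4}\right) = 38 \left(- \frac{1}{4}\right) = - \frac{19}{2} \approx -9.5$)
$f{\left(g \right)} = -6 + g$
$\left(\frac{f{\left(\frac{2 + L}{Q{\left(6 \right)} + 4} \right)}}{19}\right)^{2} = \left(\frac{-6 + \frac{2 - \frac{19}{2}}{6 + 4}}{19}\right)^{2} = \left(\left(-6 - \frac{15}{2 \cdot 10}\right) \frac{1}{19}\right)^{2} = \left(\left(-6 - \frac{3}{4}\right) \frac{1}{19}\right)^{2} = \left(\left(- \frac{27}{4}\right) \frac{1}{19}\right)^{2} = \left(- \frac{27}{76}\right)^{2} = \frac{729}{5776}$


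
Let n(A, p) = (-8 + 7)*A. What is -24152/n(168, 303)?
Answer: 3019/21 ≈ 143.76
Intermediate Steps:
n(A, p) = -A
-24152/n(168, 303) = -24152/((-1*168)) = -24152/(-168) = -24152*(-1/168) = 3019/21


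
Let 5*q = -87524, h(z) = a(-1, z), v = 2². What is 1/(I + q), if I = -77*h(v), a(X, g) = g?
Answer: -5/89064 ≈ -5.6139e-5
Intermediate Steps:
v = 4
h(z) = z
q = -87524/5 (q = (⅕)*(-87524) = -87524/5 ≈ -17505.)
I = -308 (I = -77*4 = -308)
1/(I + q) = 1/(-308 - 87524/5) = 1/(-89064/5) = -5/89064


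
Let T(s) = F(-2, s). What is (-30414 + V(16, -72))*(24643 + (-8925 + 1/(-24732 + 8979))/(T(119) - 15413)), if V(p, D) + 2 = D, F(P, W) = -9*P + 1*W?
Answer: -45200760364798460/60160707 ≈ -7.5133e+8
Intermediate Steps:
F(P, W) = W - 9*P (F(P, W) = -9*P + W = W - 9*P)
V(p, D) = -2 + D
T(s) = 18 + s (T(s) = s - 9*(-2) = s + 18 = 18 + s)
(-30414 + V(16, -72))*(24643 + (-8925 + 1/(-24732 + 8979))/(T(119) - 15413)) = (-30414 + (-2 - 72))*(24643 + (-8925 + 1/(-24732 + 8979))/((18 + 119) - 15413)) = (-30414 - 74)*(24643 + (-8925 + 1/(-15753))/(137 - 15413)) = -30488*(24643 + (-8925 - 1/15753)/(-15276)) = -30488*(24643 - 140595526/15753*(-1/15276)) = -30488*(24643 + 70297763/120321414) = -30488*2965150902965/120321414 = -45200760364798460/60160707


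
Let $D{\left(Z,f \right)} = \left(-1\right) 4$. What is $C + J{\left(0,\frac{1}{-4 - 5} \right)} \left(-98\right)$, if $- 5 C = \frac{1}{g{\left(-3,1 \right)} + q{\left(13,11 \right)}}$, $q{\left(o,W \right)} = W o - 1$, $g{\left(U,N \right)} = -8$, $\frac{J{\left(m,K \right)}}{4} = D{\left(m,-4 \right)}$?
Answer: $\frac{1050559}{670} \approx 1568.0$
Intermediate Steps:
$D{\left(Z,f \right)} = -4$
$J{\left(m,K \right)} = -16$ ($J{\left(m,K \right)} = 4 \left(-4\right) = -16$)
$q{\left(o,W \right)} = -1 + W o$
$C = - \frac{1}{670}$ ($C = - \frac{1}{5 \left(-8 + \left(-1 + 11 \cdot 13\right)\right)} = - \frac{1}{5 \left(-8 + \left(-1 + 143\right)\right)} = - \frac{1}{5 \left(-8 + 142\right)} = - \frac{1}{5 \cdot 134} = \left(- \frac{1}{5}\right) \frac{1}{134} = - \frac{1}{670} \approx -0.0014925$)
$C + J{\left(0,\frac{1}{-4 - 5} \right)} \left(-98\right) = - \frac{1}{670} - -1568 = - \frac{1}{670} + 1568 = \frac{1050559}{670}$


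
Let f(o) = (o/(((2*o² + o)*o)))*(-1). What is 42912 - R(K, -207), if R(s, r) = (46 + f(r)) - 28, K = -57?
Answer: 3667050955/85491 ≈ 42894.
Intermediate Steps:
f(o) = -1/(o + 2*o²) (f(o) = (o/(((o + 2*o²)*o)))*(-1) = (o/((o*(o + 2*o²))))*(-1) = (o*(1/(o*(o + 2*o²))))*(-1) = -1/(o + 2*o²))
R(s, r) = 18 - 1/(r*(1 + 2*r)) (R(s, r) = (46 - 1/(r*(1 + 2*r))) - 28 = 18 - 1/(r*(1 + 2*r)))
42912 - R(K, -207) = 42912 - (18 - 1/(-207*(1 + 2*(-207)))) = 42912 - (18 - 1*(-1/207)/(1 - 414)) = 42912 - (18 - 1*(-1/207)/(-413)) = 42912 - (18 - 1*(-1/207)*(-1/413)) = 42912 - (18 - 1/85491) = 42912 - 1*1538837/85491 = 42912 - 1538837/85491 = 3667050955/85491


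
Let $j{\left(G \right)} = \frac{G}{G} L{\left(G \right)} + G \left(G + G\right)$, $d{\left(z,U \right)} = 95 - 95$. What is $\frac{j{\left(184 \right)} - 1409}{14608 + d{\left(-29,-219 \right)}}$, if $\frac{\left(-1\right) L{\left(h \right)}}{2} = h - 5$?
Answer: $\frac{5995}{1328} \approx 4.5143$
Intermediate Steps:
$L{\left(h \right)} = 10 - 2 h$ ($L{\left(h \right)} = - 2 \left(h - 5\right) = - 2 \left(-5 + h\right) = 10 - 2 h$)
$d{\left(z,U \right)} = 0$ ($d{\left(z,U \right)} = 95 - 95 = 0$)
$j{\left(G \right)} = 10 - 2 G + 2 G^{2}$ ($j{\left(G \right)} = \frac{G}{G} \left(10 - 2 G\right) + G \left(G + G\right) = 1 \left(10 - 2 G\right) + G 2 G = \left(10 - 2 G\right) + 2 G^{2} = 10 - 2 G + 2 G^{2}$)
$\frac{j{\left(184 \right)} - 1409}{14608 + d{\left(-29,-219 \right)}} = \frac{\left(10 - 368 + 2 \cdot 184^{2}\right) - 1409}{14608 + 0} = \frac{\left(10 - 368 + 2 \cdot 33856\right) - 1409}{14608} = \left(\left(10 - 368 + 67712\right) - 1409\right) \frac{1}{14608} = \left(67354 - 1409\right) \frac{1}{14608} = 65945 \cdot \frac{1}{14608} = \frac{5995}{1328}$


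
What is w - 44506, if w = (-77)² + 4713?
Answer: -33864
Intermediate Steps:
w = 10642 (w = 5929 + 4713 = 10642)
w - 44506 = 10642 - 44506 = -33864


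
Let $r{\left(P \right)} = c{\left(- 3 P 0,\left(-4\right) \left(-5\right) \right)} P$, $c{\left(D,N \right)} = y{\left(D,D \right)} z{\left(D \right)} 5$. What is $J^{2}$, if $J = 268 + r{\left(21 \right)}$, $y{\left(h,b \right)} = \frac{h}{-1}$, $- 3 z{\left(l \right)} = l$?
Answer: $71824$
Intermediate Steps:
$z{\left(l \right)} = - \frac{l}{3}$
$y{\left(h,b \right)} = - h$ ($y{\left(h,b \right)} = h \left(-1\right) = - h$)
$c{\left(D,N \right)} = \frac{5 D^{2}}{3}$ ($c{\left(D,N \right)} = - D \left(- \frac{D}{3}\right) 5 = \frac{D^{2}}{3} \cdot 5 = \frac{5 D^{2}}{3}$)
$r{\left(P \right)} = 0$ ($r{\left(P \right)} = \frac{5 \left(- 3 P 0\right)^{2}}{3} P = \frac{5 \cdot 0^{2}}{3} P = \frac{5}{3} \cdot 0 P = 0 P = 0$)
$J = 268$ ($J = 268 + 0 = 268$)
$J^{2} = 268^{2} = 71824$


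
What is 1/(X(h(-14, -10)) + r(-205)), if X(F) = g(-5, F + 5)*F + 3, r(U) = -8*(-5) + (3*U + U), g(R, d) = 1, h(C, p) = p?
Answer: -1/787 ≈ -0.0012706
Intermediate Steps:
r(U) = 40 + 4*U
X(F) = 3 + F (X(F) = 1*F + 3 = F + 3 = 3 + F)
1/(X(h(-14, -10)) + r(-205)) = 1/((3 - 10) + (40 + 4*(-205))) = 1/(-7 + (40 - 820)) = 1/(-7 - 780) = 1/(-787) = -1/787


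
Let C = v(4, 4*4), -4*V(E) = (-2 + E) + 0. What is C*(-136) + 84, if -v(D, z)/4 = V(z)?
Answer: -1820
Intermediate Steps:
V(E) = 1/2 - E/4 (V(E) = -((-2 + E) + 0)/4 = -(-2 + E)/4 = 1/2 - E/4)
v(D, z) = -2 + z (v(D, z) = -4*(1/2 - z/4) = -2 + z)
C = 14 (C = -2 + 4*4 = -2 + 16 = 14)
C*(-136) + 84 = 14*(-136) + 84 = -1904 + 84 = -1820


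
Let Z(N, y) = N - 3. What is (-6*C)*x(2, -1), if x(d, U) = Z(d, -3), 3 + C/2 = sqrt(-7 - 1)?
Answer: -36 + 24*I*sqrt(2) ≈ -36.0 + 33.941*I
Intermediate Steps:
C = -6 + 4*I*sqrt(2) (C = -6 + 2*sqrt(-7 - 1) = -6 + 2*sqrt(-8) = -6 + 2*(2*I*sqrt(2)) = -6 + 4*I*sqrt(2) ≈ -6.0 + 5.6569*I)
Z(N, y) = -3 + N
x(d, U) = -3 + d
(-6*C)*x(2, -1) = (-6*(-6 + 4*I*sqrt(2)))*(-3 + 2) = (36 - 24*I*sqrt(2))*(-1) = -36 + 24*I*sqrt(2)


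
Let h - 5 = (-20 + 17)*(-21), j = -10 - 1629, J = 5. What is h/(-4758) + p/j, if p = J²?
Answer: -115201/3899181 ≈ -0.029545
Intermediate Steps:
j = -1639
p = 25 (p = 5² = 25)
h = 68 (h = 5 + (-20 + 17)*(-21) = 5 - 3*(-21) = 5 + 63 = 68)
h/(-4758) + p/j = 68/(-4758) + 25/(-1639) = 68*(-1/4758) + 25*(-1/1639) = -34/2379 - 25/1639 = -115201/3899181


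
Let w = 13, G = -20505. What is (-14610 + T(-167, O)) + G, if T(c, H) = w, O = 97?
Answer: -35102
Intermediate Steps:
T(c, H) = 13
(-14610 + T(-167, O)) + G = (-14610 + 13) - 20505 = -14597 - 20505 = -35102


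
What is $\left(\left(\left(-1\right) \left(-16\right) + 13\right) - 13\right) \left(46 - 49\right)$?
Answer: $-48$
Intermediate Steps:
$\left(\left(\left(-1\right) \left(-16\right) + 13\right) - 13\right) \left(46 - 49\right) = \left(\left(16 + 13\right) - 13\right) \left(-3\right) = \left(29 - 13\right) \left(-3\right) = 16 \left(-3\right) = -48$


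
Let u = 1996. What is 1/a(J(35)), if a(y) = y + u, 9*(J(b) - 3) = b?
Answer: 9/18026 ≈ 0.00049928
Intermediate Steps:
J(b) = 3 + b/9
a(y) = 1996 + y (a(y) = y + 1996 = 1996 + y)
1/a(J(35)) = 1/(1996 + (3 + (⅑)*35)) = 1/(1996 + (3 + 35/9)) = 1/(1996 + 62/9) = 1/(18026/9) = 9/18026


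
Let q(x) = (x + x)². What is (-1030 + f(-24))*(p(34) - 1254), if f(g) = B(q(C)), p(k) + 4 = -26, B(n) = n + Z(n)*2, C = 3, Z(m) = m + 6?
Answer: 1168440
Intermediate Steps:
Z(m) = 6 + m
q(x) = 4*x² (q(x) = (2*x)² = 4*x²)
B(n) = 12 + 3*n (B(n) = n + (6 + n)*2 = n + (12 + 2*n) = 12 + 3*n)
p(k) = -30 (p(k) = -4 - 26 = -30)
f(g) = 120 (f(g) = 12 + 3*(4*3²) = 12 + 3*(4*9) = 12 + 3*36 = 12 + 108 = 120)
(-1030 + f(-24))*(p(34) - 1254) = (-1030 + 120)*(-30 - 1254) = -910*(-1284) = 1168440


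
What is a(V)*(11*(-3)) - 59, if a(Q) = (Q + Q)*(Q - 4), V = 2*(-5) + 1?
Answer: -7781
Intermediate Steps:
V = -9 (V = -10 + 1 = -9)
a(Q) = 2*Q*(-4 + Q) (a(Q) = (2*Q)*(-4 + Q) = 2*Q*(-4 + Q))
a(V)*(11*(-3)) - 59 = (2*(-9)*(-4 - 9))*(11*(-3)) - 59 = (2*(-9)*(-13))*(-33) - 59 = 234*(-33) - 59 = -7722 - 59 = -7781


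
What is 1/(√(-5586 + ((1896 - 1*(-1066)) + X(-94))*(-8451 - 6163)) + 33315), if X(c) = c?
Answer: 11105/383935921 - I*√41918538/1151807763 ≈ 2.8924e-5 - 5.6211e-6*I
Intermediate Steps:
1/(√(-5586 + ((1896 - 1*(-1066)) + X(-94))*(-8451 - 6163)) + 33315) = 1/(√(-5586 + ((1896 - 1*(-1066)) - 94)*(-8451 - 6163)) + 33315) = 1/(√(-5586 + ((1896 + 1066) - 94)*(-14614)) + 33315) = 1/(√(-5586 + (2962 - 94)*(-14614)) + 33315) = 1/(√(-5586 + 2868*(-14614)) + 33315) = 1/(√(-5586 - 41912952) + 33315) = 1/(√(-41918538) + 33315) = 1/(I*√41918538 + 33315) = 1/(33315 + I*√41918538)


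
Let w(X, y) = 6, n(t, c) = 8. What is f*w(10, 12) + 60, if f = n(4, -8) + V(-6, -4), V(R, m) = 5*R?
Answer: -72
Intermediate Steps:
f = -22 (f = 8 + 5*(-6) = 8 - 30 = -22)
f*w(10, 12) + 60 = -22*6 + 60 = -132 + 60 = -72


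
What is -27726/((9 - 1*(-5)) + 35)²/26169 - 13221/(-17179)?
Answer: 276740837665/359795653217 ≈ 0.76916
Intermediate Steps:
-27726/((9 - 1*(-5)) + 35)²/26169 - 13221/(-17179) = -27726/((9 + 5) + 35)²*(1/26169) - 13221*(-1/17179) = -27726/(14 + 35)²*(1/26169) + 13221/17179 = -27726/(49²)*(1/26169) + 13221/17179 = -27726/2401*(1/26169) + 13221/17179 = -27726*1/2401*(1/26169) + 13221/17179 = -27726/2401*1/26169 + 13221/17179 = -9242/20943923 + 13221/17179 = 276740837665/359795653217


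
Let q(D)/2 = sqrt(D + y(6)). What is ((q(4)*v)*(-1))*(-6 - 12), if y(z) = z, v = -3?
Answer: -108*sqrt(10) ≈ -341.53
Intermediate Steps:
q(D) = 2*sqrt(6 + D) (q(D) = 2*sqrt(D + 6) = 2*sqrt(6 + D))
((q(4)*v)*(-1))*(-6 - 12) = (((2*sqrt(6 + 4))*(-3))*(-1))*(-6 - 12) = (((2*sqrt(10))*(-3))*(-1))*(-18) = (-6*sqrt(10)*(-1))*(-18) = (6*sqrt(10))*(-18) = -108*sqrt(10)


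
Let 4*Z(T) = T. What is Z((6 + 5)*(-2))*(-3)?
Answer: 33/2 ≈ 16.500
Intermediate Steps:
Z(T) = T/4
Z((6 + 5)*(-2))*(-3) = (((6 + 5)*(-2))/4)*(-3) = ((11*(-2))/4)*(-3) = ((¼)*(-22))*(-3) = -11/2*(-3) = 33/2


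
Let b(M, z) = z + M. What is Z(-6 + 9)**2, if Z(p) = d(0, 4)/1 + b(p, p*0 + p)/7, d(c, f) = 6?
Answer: 2304/49 ≈ 47.020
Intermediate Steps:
b(M, z) = M + z
Z(p) = 6 + 2*p/7 (Z(p) = 6/1 + (p + (p*0 + p))/7 = 6*1 + (p + (0 + p))*(1/7) = 6 + (p + p)*(1/7) = 6 + (2*p)*(1/7) = 6 + 2*p/7)
Z(-6 + 9)**2 = (6 + 2*(-6 + 9)/7)**2 = (6 + (2/7)*3)**2 = (6 + 6/7)**2 = (48/7)**2 = 2304/49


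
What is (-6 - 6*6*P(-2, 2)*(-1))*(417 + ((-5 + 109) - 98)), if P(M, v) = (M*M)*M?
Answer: -124362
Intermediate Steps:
P(M, v) = M³ (P(M, v) = M²*M = M³)
(-6 - 6*6*P(-2, 2)*(-1))*(417 + ((-5 + 109) - 98)) = (-6 - 6*6*(-2)³*(-1))*(417 + ((-5 + 109) - 98)) = (-6 - 6*6*(-8)*(-1))*(417 + (104 - 98)) = (-6 - (-288)*(-1))*(417 + 6) = (-6 - 6*48)*423 = (-6 - 288)*423 = -294*423 = -124362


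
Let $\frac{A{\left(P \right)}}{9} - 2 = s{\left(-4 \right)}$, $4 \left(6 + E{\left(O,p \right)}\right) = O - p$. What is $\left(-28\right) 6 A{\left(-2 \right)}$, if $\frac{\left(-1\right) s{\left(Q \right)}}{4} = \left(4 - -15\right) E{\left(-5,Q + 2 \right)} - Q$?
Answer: $-754488$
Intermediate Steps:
$E{\left(O,p \right)} = -6 - \frac{p}{4} + \frac{O}{4}$ ($E{\left(O,p \right)} = -6 + \frac{O - p}{4} = -6 + \left(- \frac{p}{4} + \frac{O}{4}\right) = -6 - \frac{p}{4} + \frac{O}{4}$)
$s{\left(Q \right)} = 589 + 23 Q$ ($s{\left(Q \right)} = - 4 \left(\left(4 - -15\right) \left(-6 - \frac{Q + 2}{4} + \frac{1}{4} \left(-5\right)\right) - Q\right) = - 4 \left(\left(4 + 15\right) \left(-6 - \frac{2 + Q}{4} - \frac{5}{4}\right) - Q\right) = - 4 \left(19 \left(-6 - \left(\frac{1}{2} + \frac{Q}{4}\right) - \frac{5}{4}\right) - Q\right) = - 4 \left(19 \left(- \frac{31}{4} - \frac{Q}{4}\right) - Q\right) = - 4 \left(\left(- \frac{589}{4} - \frac{19 Q}{4}\right) - Q\right) = - 4 \left(- \frac{589}{4} - \frac{23 Q}{4}\right) = 589 + 23 Q$)
$A{\left(P \right)} = 4491$ ($A{\left(P \right)} = 18 + 9 \left(589 + 23 \left(-4\right)\right) = 18 + 9 \left(589 - 92\right) = 18 + 9 \cdot 497 = 18 + 4473 = 4491$)
$\left(-28\right) 6 A{\left(-2 \right)} = \left(-28\right) 6 \cdot 4491 = \left(-168\right) 4491 = -754488$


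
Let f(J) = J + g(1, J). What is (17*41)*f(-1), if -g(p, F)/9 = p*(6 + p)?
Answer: -44608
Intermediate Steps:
g(p, F) = -9*p*(6 + p)
f(J) = -63 + J (f(J) = J - 9*1*(6 + 1) = J - 9*1*7 = J - 63 = -63 + J)
(17*41)*f(-1) = (17*41)*(-63 - 1) = 697*(-64) = -44608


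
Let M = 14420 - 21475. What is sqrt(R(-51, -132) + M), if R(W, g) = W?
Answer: I*sqrt(7106) ≈ 84.297*I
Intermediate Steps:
M = -7055
sqrt(R(-51, -132) + M) = sqrt(-51 - 7055) = sqrt(-7106) = I*sqrt(7106)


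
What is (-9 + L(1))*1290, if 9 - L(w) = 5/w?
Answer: -6450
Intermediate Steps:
L(w) = 9 - 5/w
(-9 + L(1))*1290 = (-9 + (9 - 5/1))*1290 = (-9 + (9 - 5*1))*1290 = (-9 + (9 - 5))*1290 = (-9 + 4)*1290 = -5*1290 = -6450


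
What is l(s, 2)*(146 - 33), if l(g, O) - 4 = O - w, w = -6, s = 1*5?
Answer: 1356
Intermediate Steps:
s = 5
l(g, O) = 10 + O (l(g, O) = 4 + (O - 1*(-6)) = 4 + (O + 6) = 4 + (6 + O) = 10 + O)
l(s, 2)*(146 - 33) = (10 + 2)*(146 - 33) = 12*113 = 1356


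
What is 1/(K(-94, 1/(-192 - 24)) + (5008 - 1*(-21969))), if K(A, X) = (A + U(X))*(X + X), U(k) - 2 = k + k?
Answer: 11664/314669665 ≈ 3.7067e-5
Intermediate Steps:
U(k) = 2 + 2*k (U(k) = 2 + (k + k) = 2 + 2*k)
K(A, X) = 2*X*(2 + A + 2*X) (K(A, X) = (A + (2 + 2*X))*(X + X) = (2 + A + 2*X)*(2*X) = 2*X*(2 + A + 2*X))
1/(K(-94, 1/(-192 - 24)) + (5008 - 1*(-21969))) = 1/(2*(2 - 94 + 2/(-192 - 24))/(-192 - 24) + (5008 - 1*(-21969))) = 1/(2*(2 - 94 + 2/(-216))/(-216) + (5008 + 21969)) = 1/(2*(-1/216)*(2 - 94 + 2*(-1/216)) + 26977) = 1/(2*(-1/216)*(2 - 94 - 1/108) + 26977) = 1/(2*(-1/216)*(-9937/108) + 26977) = 1/(9937/11664 + 26977) = 1/(314669665/11664) = 11664/314669665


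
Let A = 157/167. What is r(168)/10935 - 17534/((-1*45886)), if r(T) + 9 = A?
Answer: 15978931937/41897244735 ≈ 0.38138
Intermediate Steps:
A = 157/167 (A = 157*(1/167) = 157/167 ≈ 0.94012)
r(T) = -1346/167 (r(T) = -9 + 157/167 = -1346/167)
r(168)/10935 - 17534/((-1*45886)) = -1346/167/10935 - 17534/((-1*45886)) = -1346/167*1/10935 - 17534/(-45886) = -1346/1826145 - 17534*(-1/45886) = -1346/1826145 + 8767/22943 = 15978931937/41897244735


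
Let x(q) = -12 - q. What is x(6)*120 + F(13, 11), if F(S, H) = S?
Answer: -2147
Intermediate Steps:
x(6)*120 + F(13, 11) = (-12 - 1*6)*120 + 13 = (-12 - 6)*120 + 13 = -18*120 + 13 = -2160 + 13 = -2147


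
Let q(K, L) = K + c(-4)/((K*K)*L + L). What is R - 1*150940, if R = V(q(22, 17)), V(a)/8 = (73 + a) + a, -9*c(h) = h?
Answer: -11131046756/74205 ≈ -1.5000e+5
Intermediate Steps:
c(h) = -h/9
q(K, L) = K + 4/(9*(L + L*K²)) (q(K, L) = K + (-⅑*(-4))/((K*K)*L + L) = K + 4/(9*(K²*L + L)) = K + 4/(9*(L*K² + L)) = K + 4/(9*(L + L*K²)))
V(a) = 584 + 16*a (V(a) = 8*((73 + a) + a) = 8*(73 + 2*a) = 584 + 16*a)
R = 69455944/74205 (R = 584 + 16*((4/9 + 22*17 + 17*22³)/(17*(1 + 22²))) = 584 + 16*((4/9 + 374 + 17*10648)/(17*(1 + 484))) = 584 + 16*((1/17)*(4/9 + 374 + 181016)/485) = 584 + 16*((1/17)*(1/485)*(1632514/9)) = 584 + 16*(1632514/74205) = 584 + 26120224/74205 = 69455944/74205 ≈ 936.00)
R - 1*150940 = 69455944/74205 - 1*150940 = 69455944/74205 - 150940 = -11131046756/74205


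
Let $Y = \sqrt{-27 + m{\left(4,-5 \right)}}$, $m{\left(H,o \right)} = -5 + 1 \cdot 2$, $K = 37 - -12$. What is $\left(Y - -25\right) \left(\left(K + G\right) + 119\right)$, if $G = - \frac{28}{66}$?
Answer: $\frac{138250}{33} + \frac{5530 i \sqrt{30}}{33} \approx 4189.4 + 917.85 i$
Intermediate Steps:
$K = 49$ ($K = 37 + 12 = 49$)
$G = - \frac{14}{33}$ ($G = \left(-28\right) \frac{1}{66} = - \frac{14}{33} \approx -0.42424$)
$m{\left(H,o \right)} = -3$ ($m{\left(H,o \right)} = -5 + 2 = -3$)
$Y = i \sqrt{30}$ ($Y = \sqrt{-27 - 3} = \sqrt{-30} = i \sqrt{30} \approx 5.4772 i$)
$\left(Y - -25\right) \left(\left(K + G\right) + 119\right) = \left(i \sqrt{30} - -25\right) \left(\left(49 - \frac{14}{33}\right) + 119\right) = \left(i \sqrt{30} + 25\right) \left(\frac{1603}{33} + 119\right) = \left(25 + i \sqrt{30}\right) \frac{5530}{33} = \frac{138250}{33} + \frac{5530 i \sqrt{30}}{33}$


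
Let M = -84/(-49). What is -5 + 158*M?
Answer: 1861/7 ≈ 265.86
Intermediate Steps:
M = 12/7 (M = -84*(-1/49) = 12/7 ≈ 1.7143)
-5 + 158*M = -5 + 158*(12/7) = -5 + 1896/7 = 1861/7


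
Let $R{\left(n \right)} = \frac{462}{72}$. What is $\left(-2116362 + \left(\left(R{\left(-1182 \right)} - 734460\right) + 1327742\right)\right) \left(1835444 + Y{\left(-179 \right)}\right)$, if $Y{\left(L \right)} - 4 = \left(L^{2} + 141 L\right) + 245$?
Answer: $- \frac{11225021847695}{4} \approx -2.8063 \cdot 10^{12}$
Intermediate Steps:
$R{\left(n \right)} = \frac{77}{12}$ ($R{\left(n \right)} = 462 \cdot \frac{1}{72} = \frac{77}{12}$)
$Y{\left(L \right)} = 249 + L^{2} + 141 L$ ($Y{\left(L \right)} = 4 + \left(\left(L^{2} + 141 L\right) + 245\right) = 4 + \left(245 + L^{2} + 141 L\right) = 249 + L^{2} + 141 L$)
$\left(-2116362 + \left(\left(R{\left(-1182 \right)} - 734460\right) + 1327742\right)\right) \left(1835444 + Y{\left(-179 \right)}\right) = \left(-2116362 + \left(\left(\frac{77}{12} - 734460\right) + 1327742\right)\right) \left(1835444 + \left(249 + \left(-179\right)^{2} + 141 \left(-179\right)\right)\right) = \left(-2116362 + \left(- \frac{8813443}{12} + 1327742\right)\right) \left(1835444 + \left(249 + 32041 - 25239\right)\right) = \left(-2116362 + \frac{7119461}{12}\right) \left(1835444 + 7051\right) = \left(- \frac{18276883}{12}\right) 1842495 = - \frac{11225021847695}{4}$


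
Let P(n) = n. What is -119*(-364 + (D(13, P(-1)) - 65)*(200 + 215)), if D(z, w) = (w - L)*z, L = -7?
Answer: -598689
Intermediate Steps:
D(z, w) = z*(7 + w) (D(z, w) = (w - 1*(-7))*z = (w + 7)*z = (7 + w)*z = z*(7 + w))
-119*(-364 + (D(13, P(-1)) - 65)*(200 + 215)) = -119*(-364 + (13*(7 - 1) - 65)*(200 + 215)) = -119*(-364 + (13*6 - 65)*415) = -119*(-364 + (78 - 65)*415) = -119*(-364 + 13*415) = -119*(-364 + 5395) = -119*5031 = -598689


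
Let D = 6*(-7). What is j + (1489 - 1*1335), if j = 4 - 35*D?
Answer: 1628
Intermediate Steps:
D = -42
j = 1474 (j = 4 - 35*(-42) = 4 + 1470 = 1474)
j + (1489 - 1*1335) = 1474 + (1489 - 1*1335) = 1474 + (1489 - 1335) = 1474 + 154 = 1628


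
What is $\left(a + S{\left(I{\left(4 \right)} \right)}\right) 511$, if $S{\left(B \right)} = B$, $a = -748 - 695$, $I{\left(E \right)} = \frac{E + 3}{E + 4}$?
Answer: $- \frac{5895407}{8} \approx -7.3693 \cdot 10^{5}$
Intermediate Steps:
$I{\left(E \right)} = \frac{3 + E}{4 + E}$
$a = -1443$ ($a = -748 - 695 = -1443$)
$\left(a + S{\left(I{\left(4 \right)} \right)}\right) 511 = \left(-1443 + \frac{3 + 4}{4 + 4}\right) 511 = \left(-1443 + \frac{1}{8} \cdot 7\right) 511 = \left(-1443 + \frac{7}{8}\right) 511 = \left(- \frac{11537}{8}\right) 511 = - \frac{5895407}{8}$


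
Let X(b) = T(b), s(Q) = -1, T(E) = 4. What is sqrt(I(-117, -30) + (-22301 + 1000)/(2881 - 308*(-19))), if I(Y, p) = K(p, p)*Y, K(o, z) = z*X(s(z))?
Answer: sqrt(1070578635927)/8733 ≈ 118.48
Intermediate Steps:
X(b) = 4
K(o, z) = 4*z (K(o, z) = z*4 = 4*z)
I(Y, p) = 4*Y*p (I(Y, p) = (4*p)*Y = 4*Y*p)
sqrt(I(-117, -30) + (-22301 + 1000)/(2881 - 308*(-19))) = sqrt(4*(-117)*(-30) + (-22301 + 1000)/(2881 - 308*(-19))) = sqrt(14040 - 21301/(2881 + 5852)) = sqrt(14040 - 21301/8733) = sqrt(122590019/8733) = sqrt(1070578635927)/8733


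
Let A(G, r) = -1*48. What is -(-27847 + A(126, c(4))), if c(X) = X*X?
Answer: 27895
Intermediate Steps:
c(X) = X**2
A(G, r) = -48
-(-27847 + A(126, c(4))) = -(-27847 - 48) = -1*(-27895) = 27895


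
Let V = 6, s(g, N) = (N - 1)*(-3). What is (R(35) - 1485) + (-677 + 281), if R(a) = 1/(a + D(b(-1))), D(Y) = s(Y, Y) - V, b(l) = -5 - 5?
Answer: -116621/62 ≈ -1881.0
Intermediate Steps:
s(g, N) = 3 - 3*N (s(g, N) = (-1 + N)*(-3) = 3 - 3*N)
b(l) = -10
D(Y) = -3 - 3*Y (D(Y) = (3 - 3*Y) - 1*6 = (3 - 3*Y) - 6 = -3 - 3*Y)
R(a) = 1/(27 + a) (R(a) = 1/(a + (-3 - 3*(-10))) = 1/(a + (-3 + 30)) = 1/(a + 27) = 1/(27 + a))
(R(35) - 1485) + (-677 + 281) = (1/(27 + 35) - 1485) + (-677 + 281) = (1/62 - 1485) - 396 = -92069/62 - 396 = -116621/62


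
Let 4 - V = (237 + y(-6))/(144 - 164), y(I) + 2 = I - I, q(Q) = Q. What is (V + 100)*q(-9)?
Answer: -4167/4 ≈ -1041.8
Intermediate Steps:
y(I) = -2 (y(I) = -2 + (I - I) = -2 + 0 = -2)
V = 63/4 (V = 4 - (237 - 2)/(144 - 164) = 4 - 235/(-20) = 4 - 235*(-1)/20 = 4 - 1*(-47/4) = 4 + 47/4 = 63/4 ≈ 15.750)
(V + 100)*q(-9) = (63/4 + 100)*(-9) = (463/4)*(-9) = -4167/4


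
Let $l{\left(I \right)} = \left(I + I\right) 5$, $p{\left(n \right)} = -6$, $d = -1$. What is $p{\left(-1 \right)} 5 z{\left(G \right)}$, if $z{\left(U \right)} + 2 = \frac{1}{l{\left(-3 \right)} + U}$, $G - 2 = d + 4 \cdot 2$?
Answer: $\frac{430}{7} \approx 61.429$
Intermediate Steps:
$l{\left(I \right)} = 10 I$ ($l{\left(I \right)} = 2 I 5 = 10 I$)
$G = 9$ ($G = 2 + \left(-1 + 4 \cdot 2\right) = 2 + \left(-1 + 8\right) = 2 + 7 = 9$)
$z{\left(U \right)} = -2 + \frac{1}{-30 + U}$ ($z{\left(U \right)} = -2 + \frac{1}{10 \left(-3\right) + U} = -2 + \frac{1}{-30 + U}$)
$p{\left(-1 \right)} 5 z{\left(G \right)} = \left(-6\right) 5 \frac{61 - 18}{-30 + 9} = - 30 \frac{61 - 18}{-21} = - 30 \left(\left(- \frac{1}{21}\right) 43\right) = \left(-30\right) \left(- \frac{43}{21}\right) = \frac{430}{7}$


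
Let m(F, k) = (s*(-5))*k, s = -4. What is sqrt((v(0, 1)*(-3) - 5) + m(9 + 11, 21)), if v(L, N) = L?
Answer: sqrt(415) ≈ 20.372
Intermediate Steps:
m(F, k) = 20*k (m(F, k) = (-4*(-5))*k = 20*k)
sqrt((v(0, 1)*(-3) - 5) + m(9 + 11, 21)) = sqrt((0*(-3) - 5) + 20*21) = sqrt((0 - 5) + 420) = sqrt(-5 + 420) = sqrt(415)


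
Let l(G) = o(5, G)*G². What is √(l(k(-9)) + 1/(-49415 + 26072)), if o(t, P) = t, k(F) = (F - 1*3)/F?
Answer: √4843493537/23343 ≈ 2.9814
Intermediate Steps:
k(F) = (-3 + F)/F (k(F) = (F - 3)/F = (-3 + F)/F)
l(G) = 5*G²
√(l(k(-9)) + 1/(-49415 + 26072)) = √(5*((-3 - 9)/(-9))² + 1/(-49415 + 26072)) = √(5*(-⅑*(-12))² + 1/(-23343)) = √(5*(4/3)² - 1/23343) = √(5*(16/9) - 1/23343) = √(80/9 - 1/23343) = √(622477/70029) = √4843493537/23343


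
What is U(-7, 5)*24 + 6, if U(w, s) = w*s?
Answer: -834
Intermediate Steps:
U(w, s) = s*w
U(-7, 5)*24 + 6 = (5*(-7))*24 + 6 = -35*24 + 6 = -840 + 6 = -834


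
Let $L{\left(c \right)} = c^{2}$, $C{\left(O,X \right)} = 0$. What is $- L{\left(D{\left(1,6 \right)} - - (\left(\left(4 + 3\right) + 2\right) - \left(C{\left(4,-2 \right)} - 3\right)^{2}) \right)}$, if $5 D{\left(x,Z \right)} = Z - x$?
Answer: $-1$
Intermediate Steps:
$D{\left(x,Z \right)} = - \frac{x}{5} + \frac{Z}{5}$ ($D{\left(x,Z \right)} = \frac{Z - x}{5} = - \frac{x}{5} + \frac{Z}{5}$)
$- L{\left(D{\left(1,6 \right)} - - (\left(\left(4 + 3\right) + 2\right) - \left(C{\left(4,-2 \right)} - 3\right)^{2}) \right)} = - \left(\left(\left(- \frac{1}{5}\right) 1 + \frac{1}{5} \cdot 6\right) - - (\left(\left(4 + 3\right) + 2\right) - \left(0 - 3\right)^{2})\right)^{2} = - \left(\left(- \frac{1}{5} + \frac{6}{5}\right) - - (\left(7 + 2\right) - \left(0 + \left(-5 + 2\right)\right)^{2})\right)^{2} = - \left(1 - - (9 - \left(0 - 3\right)^{2})\right)^{2} = - \left(1 - - (9 - \left(-3\right)^{2})\right)^{2} = - \left(1 - - (9 - 9)\right)^{2} = - \left(1 - \left(-1\right) 0\right)^{2} = - \left(1 - 0\right)^{2} = - \left(1 + 0\right)^{2} = - 1^{2} = \left(-1\right) 1 = -1$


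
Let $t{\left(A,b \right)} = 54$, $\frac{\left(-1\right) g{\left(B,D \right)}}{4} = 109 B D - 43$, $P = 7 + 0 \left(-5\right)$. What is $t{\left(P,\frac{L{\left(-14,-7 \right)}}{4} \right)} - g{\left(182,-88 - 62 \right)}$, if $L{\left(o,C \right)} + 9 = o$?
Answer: $-11902918$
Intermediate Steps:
$L{\left(o,C \right)} = -9 + o$
$P = 7$ ($P = 7 + 0 = 7$)
$g{\left(B,D \right)} = 172 - 436 B D$ ($g{\left(B,D \right)} = - 4 \left(109 B D - 43\right) = - 4 \left(-43 + 109 B D\right) = 172 - 436 B D$)
$t{\left(P,\frac{L{\left(-14,-7 \right)}}{4} \right)} - g{\left(182,-88 - 62 \right)} = 54 - \left(172 - 79352 \left(-88 - 62\right)\right) = 54 - \left(172 - 79352 \left(-150\right)\right) = 54 - \left(172 + 11902800\right) = 54 - 11902972 = -11902918$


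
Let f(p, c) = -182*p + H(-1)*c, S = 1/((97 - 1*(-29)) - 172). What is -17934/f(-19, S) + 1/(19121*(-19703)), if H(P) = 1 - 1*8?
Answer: -14799895926467/2853813552225 ≈ -5.1860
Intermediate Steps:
H(P) = -7 (H(P) = 1 - 8 = -7)
S = -1/46 (S = 1/((97 + 29) - 172) = 1/(126 - 172) = 1/(-46) = -1/46 ≈ -0.021739)
f(p, c) = -182*p - 7*c
-17934/f(-19, S) + 1/(19121*(-19703)) = -17934/(-182*(-19) - 7*(-1/46)) + 1/(19121*(-19703)) = -17934/(3458 + 7/46) + (1/19121)*(-1/19703) = -17934/159075/46 - 1/376741063 = -17934*46/159075 - 1/376741063 = -39284/7575 - 1/376741063 = -14799895926467/2853813552225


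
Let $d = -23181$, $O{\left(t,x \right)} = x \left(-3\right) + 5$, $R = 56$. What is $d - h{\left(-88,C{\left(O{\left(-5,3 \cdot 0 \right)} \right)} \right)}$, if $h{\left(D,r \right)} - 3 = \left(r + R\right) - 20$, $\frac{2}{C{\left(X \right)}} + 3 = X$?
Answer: $-23221$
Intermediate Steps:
$O{\left(t,x \right)} = 5 - 3 x$ ($O{\left(t,x \right)} = - 3 x + 5 = 5 - 3 x$)
$C{\left(X \right)} = \frac{2}{-3 + X}$
$h{\left(D,r \right)} = 39 + r$ ($h{\left(D,r \right)} = 3 + \left(\left(r + 56\right) - 20\right) = 3 + \left(\left(56 + r\right) - 20\right) = 3 + \left(36 + r\right) = 39 + r$)
$d - h{\left(-88,C{\left(O{\left(-5,3 \cdot 0 \right)} \right)} \right)} = -23181 - \left(39 + \frac{2}{-3 + \left(5 - 3 \cdot 3 \cdot 0\right)}\right) = -23181 - \left(39 + \frac{2}{-3 + \left(5 - 0\right)}\right) = -23181 - \left(39 + \frac{2}{-3 + \left(5 + 0\right)}\right) = -23181 - \left(39 + \frac{2}{-3 + 5}\right) = -23181 - \left(39 + \frac{2}{2}\right) = -23181 - \left(39 + 2 \cdot \frac{1}{2}\right) = -23181 - \left(39 + 1\right) = -23181 - 40 = -23221$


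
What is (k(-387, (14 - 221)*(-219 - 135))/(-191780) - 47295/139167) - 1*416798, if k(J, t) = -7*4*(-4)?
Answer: -309003259024869/741373535 ≈ -4.1680e+5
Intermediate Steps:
k(J, t) = 112 (k(J, t) = -28*(-4) = 112)
(k(-387, (14 - 221)*(-219 - 135))/(-191780) - 47295/139167) - 1*416798 = (112/(-191780) - 47295/139167) - 1*416798 = (112*(-1/191780) - 47295*1/139167) - 416798 = (-28/47945 - 5255/15463) - 416798 = -252383939/741373535 - 416798 = -309003259024869/741373535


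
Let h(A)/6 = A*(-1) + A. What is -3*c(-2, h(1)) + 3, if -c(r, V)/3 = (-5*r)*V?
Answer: 3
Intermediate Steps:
h(A) = 0 (h(A) = 6*(A*(-1) + A) = 6*(-A + A) = 6*0 = 0)
c(r, V) = 15*V*r (c(r, V) = -3*(-5*r)*V = -(-15)*V*r = 15*V*r)
-3*c(-2, h(1)) + 3 = -45*0*(-2) + 3 = -3*0 + 3 = 0 + 3 = 3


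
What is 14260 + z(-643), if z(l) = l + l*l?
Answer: 427066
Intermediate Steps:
z(l) = l + l²
14260 + z(-643) = 14260 - 643*(1 - 643) = 14260 - 643*(-642) = 14260 + 412806 = 427066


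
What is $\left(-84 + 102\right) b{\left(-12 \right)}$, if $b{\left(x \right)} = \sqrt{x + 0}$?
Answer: $36 i \sqrt{3} \approx 62.354 i$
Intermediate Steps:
$b{\left(x \right)} = \sqrt{x}$
$\left(-84 + 102\right) b{\left(-12 \right)} = \left(-84 + 102\right) \sqrt{-12} = 18 \cdot 2 i \sqrt{3} = 36 i \sqrt{3}$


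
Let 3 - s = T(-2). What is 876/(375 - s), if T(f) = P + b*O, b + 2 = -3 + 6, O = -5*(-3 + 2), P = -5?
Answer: 73/31 ≈ 2.3548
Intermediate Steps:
O = 5 (O = -5*(-1) = 5)
b = 1 (b = -2 + (-3 + 6) = -2 + 3 = 1)
T(f) = 0 (T(f) = -5 + 1*5 = -5 + 5 = 0)
s = 3 (s = 3 - 1*0 = 3 + 0 = 3)
876/(375 - s) = 876/(375 - 1*3) = 876/(375 - 3) = 876/372 = 876*(1/372) = 73/31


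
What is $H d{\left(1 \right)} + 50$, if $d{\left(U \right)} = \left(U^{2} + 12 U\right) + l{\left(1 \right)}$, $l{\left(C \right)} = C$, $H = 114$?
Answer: $1646$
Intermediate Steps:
$d{\left(U \right)} = 1 + U^{2} + 12 U$ ($d{\left(U \right)} = \left(U^{2} + 12 U\right) + 1 = 1 + U^{2} + 12 U$)
$H d{\left(1 \right)} + 50 = 114 \left(1 + 1^{2} + 12 \cdot 1\right) + 50 = 114 \left(1 + 1 + 12\right) + 50 = 114 \cdot 14 + 50 = 1596 + 50 = 1646$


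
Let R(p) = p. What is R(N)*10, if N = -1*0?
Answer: 0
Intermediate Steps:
N = 0
R(N)*10 = 0*10 = 0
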